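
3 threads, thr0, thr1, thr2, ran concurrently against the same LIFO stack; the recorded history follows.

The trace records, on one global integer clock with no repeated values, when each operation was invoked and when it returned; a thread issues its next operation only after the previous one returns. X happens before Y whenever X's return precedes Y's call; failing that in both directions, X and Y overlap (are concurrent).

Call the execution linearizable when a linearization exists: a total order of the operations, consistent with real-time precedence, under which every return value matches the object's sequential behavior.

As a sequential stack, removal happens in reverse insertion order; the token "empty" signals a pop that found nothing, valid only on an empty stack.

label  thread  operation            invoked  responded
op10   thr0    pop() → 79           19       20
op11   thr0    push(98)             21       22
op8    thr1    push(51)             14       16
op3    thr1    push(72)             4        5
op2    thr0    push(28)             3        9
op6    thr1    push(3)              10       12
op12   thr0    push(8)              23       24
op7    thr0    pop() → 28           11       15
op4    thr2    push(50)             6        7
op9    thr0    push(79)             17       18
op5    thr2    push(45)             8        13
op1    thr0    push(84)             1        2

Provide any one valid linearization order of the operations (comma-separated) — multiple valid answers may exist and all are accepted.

op1, op3, op4, op2, op7, op5, op6, op8, op9, op10, op11, op12

step 1: op1 push(84) — stack <84>
step 2: op3 push(72) — stack <84,72>
step 3: op4 push(50) — stack <84,72,50>
step 4: op2 push(28) — stack <84,72,50,28>
step 5: op7 pop() → 28 — stack <84,72,50>
step 6: op5 push(45) — stack <84,72,50,45>
step 7: op6 push(3) — stack <84,72,50,45,3>
step 8: op8 push(51) — stack <84,72,50,45,3,51>
step 9: op9 push(79) — stack <84,72,50,45,3,51,79>
step 10: op10 pop() → 79 — stack <84,72,50,45,3,51>
step 11: op11 push(98) — stack <84,72,50,45,3,51,98>
step 12: op12 push(8) — stack <84,72,50,45,3,51,98,8>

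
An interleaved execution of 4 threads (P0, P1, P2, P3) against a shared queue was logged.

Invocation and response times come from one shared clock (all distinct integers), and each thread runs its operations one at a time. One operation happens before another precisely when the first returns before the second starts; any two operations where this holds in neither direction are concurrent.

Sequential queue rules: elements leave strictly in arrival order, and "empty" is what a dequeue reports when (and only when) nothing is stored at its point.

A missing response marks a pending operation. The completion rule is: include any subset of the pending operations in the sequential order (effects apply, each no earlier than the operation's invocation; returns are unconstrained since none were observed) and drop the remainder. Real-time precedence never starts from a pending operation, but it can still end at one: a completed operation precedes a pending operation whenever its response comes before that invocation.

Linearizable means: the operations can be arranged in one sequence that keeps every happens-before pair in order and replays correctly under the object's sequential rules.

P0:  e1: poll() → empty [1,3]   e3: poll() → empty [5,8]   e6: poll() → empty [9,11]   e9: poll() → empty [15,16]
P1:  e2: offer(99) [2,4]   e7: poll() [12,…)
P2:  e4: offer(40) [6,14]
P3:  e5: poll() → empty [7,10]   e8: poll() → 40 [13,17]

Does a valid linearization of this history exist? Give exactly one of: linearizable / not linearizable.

not linearizable

events 1..9 are fine; event 10 — the response of e5 at time 10 — makes the prefix non-linearizable
every one of the 4 real-time-consistent orders over 4 completed queue ops fails the sequential spec
include/drop combinations of the 2 pending operations (e4, e6) were all tried; none helps
one such order, e1, e2, e3, e5 (pending dropped), breaks at step 3 where e3 poll() → empty is illegal
one such order, e1, e2, e5, e3 (pending dropped), breaks at step 3 where e5 poll() → empty is illegal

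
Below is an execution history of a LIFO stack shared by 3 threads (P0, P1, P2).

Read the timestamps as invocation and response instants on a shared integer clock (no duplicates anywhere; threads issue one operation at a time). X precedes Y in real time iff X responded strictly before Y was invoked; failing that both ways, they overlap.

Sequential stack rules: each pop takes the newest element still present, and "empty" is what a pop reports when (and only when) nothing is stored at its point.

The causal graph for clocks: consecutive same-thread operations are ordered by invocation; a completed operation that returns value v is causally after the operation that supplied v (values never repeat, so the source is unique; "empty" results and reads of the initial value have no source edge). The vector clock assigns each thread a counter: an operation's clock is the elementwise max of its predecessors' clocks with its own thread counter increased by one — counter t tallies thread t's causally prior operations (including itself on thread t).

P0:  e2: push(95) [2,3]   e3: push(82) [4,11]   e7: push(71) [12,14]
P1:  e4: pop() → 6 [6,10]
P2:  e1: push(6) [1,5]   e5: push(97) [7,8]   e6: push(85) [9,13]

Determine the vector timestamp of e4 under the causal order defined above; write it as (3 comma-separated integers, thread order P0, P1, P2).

VC(e1, invoked at 1): no causal predecessors; +1 on P2 → (0, 0, 1)
VC(e2, invoked at 2): no causal predecessors; +1 on P0 → (1, 0, 0)
from VC(e1)=(0, 0, 1), e5 (invoked 7) maxes components and bumps P2 → (0, 0, 2)
from VC(e1)=(0, 0, 1), e4 (invoked 6) maxes components and bumps P1 → (0, 1, 1)
from VC(e2)=(1, 0, 0), e3 (invoked 4) maxes components and bumps P0 → (2, 0, 0)
from VC(e5)=(0, 0, 2), e6 (invoked 9) maxes components and bumps P2 → (0, 0, 3)
from VC(e3)=(2, 0, 0), e7 (invoked 12) maxes components and bumps P0 → (3, 0, 0)
target: VC(e4) = (0, 1, 1)

(0, 1, 1)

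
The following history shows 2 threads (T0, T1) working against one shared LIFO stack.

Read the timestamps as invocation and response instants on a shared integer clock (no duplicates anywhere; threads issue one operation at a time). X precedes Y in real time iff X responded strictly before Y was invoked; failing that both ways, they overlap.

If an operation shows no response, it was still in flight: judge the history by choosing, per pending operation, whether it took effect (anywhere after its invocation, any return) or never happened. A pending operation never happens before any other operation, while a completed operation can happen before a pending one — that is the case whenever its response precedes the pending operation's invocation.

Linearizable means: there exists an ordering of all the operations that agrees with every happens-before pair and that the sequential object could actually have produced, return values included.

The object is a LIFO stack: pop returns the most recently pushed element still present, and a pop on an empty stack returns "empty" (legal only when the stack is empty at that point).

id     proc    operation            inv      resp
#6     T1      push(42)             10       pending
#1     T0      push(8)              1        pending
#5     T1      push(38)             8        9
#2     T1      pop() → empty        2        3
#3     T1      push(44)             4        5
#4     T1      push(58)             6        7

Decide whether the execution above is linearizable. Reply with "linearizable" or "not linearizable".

linearizable

a witness: #2, #1, #3, #4, #5
step 1: #2 pop() → empty — stack <>
step 2: #1 push(8) (pending, included) — stack <8>
step 3: #3 push(44) — stack <8,44>
step 4: #4 push(58) — stack <8,44,58>
step 5: #5 push(38) — stack <8,44,58,38>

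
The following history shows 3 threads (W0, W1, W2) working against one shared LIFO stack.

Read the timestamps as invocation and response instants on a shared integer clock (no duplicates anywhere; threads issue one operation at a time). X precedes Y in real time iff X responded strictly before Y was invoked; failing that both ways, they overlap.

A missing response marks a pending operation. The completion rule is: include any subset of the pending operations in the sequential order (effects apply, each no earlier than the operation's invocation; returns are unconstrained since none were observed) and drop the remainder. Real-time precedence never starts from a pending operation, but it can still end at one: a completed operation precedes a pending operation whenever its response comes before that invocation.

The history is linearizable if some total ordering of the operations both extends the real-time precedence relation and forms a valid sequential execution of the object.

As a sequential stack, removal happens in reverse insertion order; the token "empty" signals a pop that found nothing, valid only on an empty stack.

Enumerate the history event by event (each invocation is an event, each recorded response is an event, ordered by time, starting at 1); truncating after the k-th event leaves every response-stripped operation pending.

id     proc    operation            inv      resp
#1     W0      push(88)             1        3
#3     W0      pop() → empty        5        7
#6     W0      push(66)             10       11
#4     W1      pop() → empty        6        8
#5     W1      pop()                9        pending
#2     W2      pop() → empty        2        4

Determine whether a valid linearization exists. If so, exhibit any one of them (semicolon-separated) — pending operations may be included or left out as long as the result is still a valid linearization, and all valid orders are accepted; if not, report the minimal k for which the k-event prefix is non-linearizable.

not linearizable — minimal violating prefix: 8 events

events 1..7 are fine; event 8 — the response of #4 at time 8 — makes the prefix non-linearizable
4 completed operations, 4 real-time-consistent orders — every LIFO stack replay fails
take #1, #2, #3, #4: step 2 already fails, because #2 pop() → empty cannot occur there
take #1, #2, #4, #3: step 2 already fails, because #2 pop() → empty cannot occur there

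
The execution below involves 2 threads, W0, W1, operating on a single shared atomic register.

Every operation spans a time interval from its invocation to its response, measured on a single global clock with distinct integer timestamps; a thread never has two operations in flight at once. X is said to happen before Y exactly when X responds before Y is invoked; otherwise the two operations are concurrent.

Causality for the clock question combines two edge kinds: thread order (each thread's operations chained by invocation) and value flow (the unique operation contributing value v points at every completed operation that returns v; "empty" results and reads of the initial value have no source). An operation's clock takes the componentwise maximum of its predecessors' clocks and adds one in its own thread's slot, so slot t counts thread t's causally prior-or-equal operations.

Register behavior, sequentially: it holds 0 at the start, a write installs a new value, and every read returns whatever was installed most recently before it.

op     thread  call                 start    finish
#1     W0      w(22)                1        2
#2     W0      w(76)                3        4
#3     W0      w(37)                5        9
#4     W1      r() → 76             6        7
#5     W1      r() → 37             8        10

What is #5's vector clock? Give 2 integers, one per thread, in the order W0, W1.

(3, 2)

no predecessors for #1 (invoked 1): W0 increments from zero → (1, 0)
#2 (invocation 3): componentwise max over VC(#1)=(1, 0), +1 at W0, giving (2, 0)
#4 (invocation 6): componentwise max over VC(#2)=(2, 0), +1 at W1, giving (2, 1)
#3 (invocation 5): componentwise max over VC(#2)=(2, 0), +1 at W0, giving (3, 0)
#5 (invocation 8): componentwise max over VC(#3)=(3, 0), VC(#4)=(2, 1), +1 at W1, giving (3, 2)
target: VC(#5) = (3, 2)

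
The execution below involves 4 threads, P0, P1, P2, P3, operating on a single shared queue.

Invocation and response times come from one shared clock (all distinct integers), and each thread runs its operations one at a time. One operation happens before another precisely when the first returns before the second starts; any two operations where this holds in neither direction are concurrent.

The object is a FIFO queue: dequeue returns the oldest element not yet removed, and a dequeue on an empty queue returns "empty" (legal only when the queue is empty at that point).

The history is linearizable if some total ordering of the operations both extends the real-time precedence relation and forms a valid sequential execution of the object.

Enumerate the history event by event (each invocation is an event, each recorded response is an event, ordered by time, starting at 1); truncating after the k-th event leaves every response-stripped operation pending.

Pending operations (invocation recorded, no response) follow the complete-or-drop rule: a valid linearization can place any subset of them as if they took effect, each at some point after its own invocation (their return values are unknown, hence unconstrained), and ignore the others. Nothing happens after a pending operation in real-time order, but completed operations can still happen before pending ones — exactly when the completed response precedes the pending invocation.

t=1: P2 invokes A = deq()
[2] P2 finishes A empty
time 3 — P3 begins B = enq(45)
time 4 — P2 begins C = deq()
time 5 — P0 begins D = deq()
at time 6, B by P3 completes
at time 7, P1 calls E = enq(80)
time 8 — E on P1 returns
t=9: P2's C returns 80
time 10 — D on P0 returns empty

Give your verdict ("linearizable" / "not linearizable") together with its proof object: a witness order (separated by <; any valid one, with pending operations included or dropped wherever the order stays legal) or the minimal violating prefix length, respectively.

not linearizable — minimal violating prefix: 10 events

already the first 10 events (up to D's response at time 10) admit no linearization; the first 9 still do
checked exhaustively: 12 real-time-consistent orders of 5 completed operations, zero legal queue replays
e.g. A, B, C, D, E: illegal at step 3, since C deq() → 80 cannot apply there
e.g. A, B, C, E, D: illegal at step 3, since C deq() → 80 cannot apply there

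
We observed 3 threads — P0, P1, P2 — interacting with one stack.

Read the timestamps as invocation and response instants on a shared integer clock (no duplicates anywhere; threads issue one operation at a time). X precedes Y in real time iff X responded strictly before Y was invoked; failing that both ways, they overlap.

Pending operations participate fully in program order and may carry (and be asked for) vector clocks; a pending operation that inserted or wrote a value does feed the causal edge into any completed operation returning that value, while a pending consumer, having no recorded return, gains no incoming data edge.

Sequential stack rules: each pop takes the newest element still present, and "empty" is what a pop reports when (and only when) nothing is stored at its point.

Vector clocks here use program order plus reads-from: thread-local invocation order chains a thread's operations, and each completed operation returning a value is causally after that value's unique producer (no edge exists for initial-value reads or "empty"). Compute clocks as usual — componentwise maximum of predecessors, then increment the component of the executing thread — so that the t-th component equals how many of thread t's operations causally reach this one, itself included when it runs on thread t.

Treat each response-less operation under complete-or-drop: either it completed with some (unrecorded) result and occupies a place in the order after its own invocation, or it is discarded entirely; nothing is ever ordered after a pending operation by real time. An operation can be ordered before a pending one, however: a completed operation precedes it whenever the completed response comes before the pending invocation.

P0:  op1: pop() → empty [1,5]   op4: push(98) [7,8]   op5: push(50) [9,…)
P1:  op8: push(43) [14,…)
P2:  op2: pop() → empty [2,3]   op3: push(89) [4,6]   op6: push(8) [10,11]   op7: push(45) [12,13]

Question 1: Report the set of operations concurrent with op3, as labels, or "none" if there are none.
op1

op3 runs from 4 to 6; window-overlapping ops are concurrent
op1 [1,5]: concurrent
op2 [2,3]: before
op4 [7,8]: after
op5 [9,…): after
op6 [10,11]: after
op7 [12,13]: after
op8 [14,…): after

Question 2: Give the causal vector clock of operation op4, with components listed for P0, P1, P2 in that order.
(2, 0, 0)

VC(op2, invoked at 2): no causal predecessors; +1 on P2 → (0, 0, 1)
VC(op8, invoked at 14): no causal predecessors; +1 on P1 → (0, 1, 0)
VC(op1, invoked at 1): no causal predecessors; +1 on P0 → (1, 0, 0)
merge at op3 (invoked 4): VC(op2)=(0, 0, 1), own-thread bump on P2 → (0, 0, 2)
merge at op4 (invoked 7): VC(op1)=(1, 0, 0), own-thread bump on P0 → (2, 0, 0)
merge at op6 (invoked 10): VC(op3)=(0, 0, 2), own-thread bump on P2 → (0, 0, 3)
merge at op5 (invoked 9): VC(op4)=(2, 0, 0), own-thread bump on P0 → (3, 0, 0)
merge at op7 (invoked 12): VC(op6)=(0, 0, 3), own-thread bump on P2 → (0, 0, 4)
target: VC(op4) = (2, 0, 0)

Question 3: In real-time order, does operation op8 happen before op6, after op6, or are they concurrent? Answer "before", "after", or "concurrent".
after

op8 spans [14,…), op6 spans [10,11]
resp(op6)=11 < inv(op8)=14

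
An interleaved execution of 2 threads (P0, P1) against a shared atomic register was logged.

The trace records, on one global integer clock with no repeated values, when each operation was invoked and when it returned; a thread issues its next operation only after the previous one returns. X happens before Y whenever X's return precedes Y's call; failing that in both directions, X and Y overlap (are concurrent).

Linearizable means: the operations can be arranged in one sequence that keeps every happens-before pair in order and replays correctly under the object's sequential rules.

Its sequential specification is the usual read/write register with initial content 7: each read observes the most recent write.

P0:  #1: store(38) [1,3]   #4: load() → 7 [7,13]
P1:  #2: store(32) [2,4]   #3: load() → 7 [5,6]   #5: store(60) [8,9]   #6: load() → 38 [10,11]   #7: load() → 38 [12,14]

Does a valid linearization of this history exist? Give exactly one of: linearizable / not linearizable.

not linearizable

cut after 5 events: linearizable; cut after 6 events (#3 responds, time 6): not linearizable
the 3 completed operations admit 2 real-time orders; each fails the atomic register replay
sample order #1, #2, #3 stalls at step 3 — #3 load() → 7 has no legal effect
sample order #2, #1, #3 stalls at step 3 — #3 load() → 7 has no legal effect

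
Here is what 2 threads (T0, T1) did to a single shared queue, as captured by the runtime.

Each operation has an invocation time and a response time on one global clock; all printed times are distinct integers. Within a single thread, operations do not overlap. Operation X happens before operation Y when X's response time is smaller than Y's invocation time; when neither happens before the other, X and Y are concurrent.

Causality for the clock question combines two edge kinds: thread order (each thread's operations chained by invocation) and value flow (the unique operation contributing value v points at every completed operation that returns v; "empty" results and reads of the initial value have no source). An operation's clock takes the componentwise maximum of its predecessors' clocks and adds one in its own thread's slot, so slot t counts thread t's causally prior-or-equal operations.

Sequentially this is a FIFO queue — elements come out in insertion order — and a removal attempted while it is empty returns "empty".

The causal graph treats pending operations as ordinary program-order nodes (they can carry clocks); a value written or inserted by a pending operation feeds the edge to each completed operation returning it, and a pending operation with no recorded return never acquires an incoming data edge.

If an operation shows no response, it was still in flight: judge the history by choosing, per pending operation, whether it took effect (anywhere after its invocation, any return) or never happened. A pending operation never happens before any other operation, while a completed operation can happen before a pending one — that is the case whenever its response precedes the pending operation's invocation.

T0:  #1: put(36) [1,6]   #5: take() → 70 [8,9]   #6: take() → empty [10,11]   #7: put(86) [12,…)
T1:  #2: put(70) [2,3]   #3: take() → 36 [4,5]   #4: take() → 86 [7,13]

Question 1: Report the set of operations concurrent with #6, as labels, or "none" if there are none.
#4

#6 spans [10,11]: anything still running between times 10 and 11 counts as concurrent
#1 [1,6]: before
#2 [2,3]: before
#3 [4,5]: before
#4 [7,13]: concurrent
#5 [8,9]: before
#7 [12,…): after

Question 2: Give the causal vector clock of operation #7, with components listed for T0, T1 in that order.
(4, 1)

#2 (invocation 2): nothing precedes it; T1's component alone gives (0, 1)
#1 (invocation 1): nothing precedes it; T0's component alone gives (1, 0)
from VC(#1)=(1, 0), VC(#2)=(0, 1), #3 (invoked 4) maxes components and bumps T1 → (1, 2)
from VC(#1)=(1, 0), VC(#2)=(0, 1), #5 (invoked 8) maxes components and bumps T0 → (2, 1)
from VC(#5)=(2, 1), #6 (invoked 10) maxes components and bumps T0 → (3, 1)
from VC(#6)=(3, 1), #7 (invoked 12) maxes components and bumps T0 → (4, 1)
from VC(#3)=(1, 2), VC(#7)=(4, 1), #4 (invoked 7) maxes components and bumps T1 → (4, 3)
target: VC(#7) = (4, 1)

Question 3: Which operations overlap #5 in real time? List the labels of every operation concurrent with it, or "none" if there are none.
#4

concurrent with #5 ([8,9]): every op whose interval crosses 8..9
#1 [1,6]: before
#2 [2,3]: before
#3 [4,5]: before
#4 [7,13]: concurrent
#6 [10,11]: after
#7 [12,…): after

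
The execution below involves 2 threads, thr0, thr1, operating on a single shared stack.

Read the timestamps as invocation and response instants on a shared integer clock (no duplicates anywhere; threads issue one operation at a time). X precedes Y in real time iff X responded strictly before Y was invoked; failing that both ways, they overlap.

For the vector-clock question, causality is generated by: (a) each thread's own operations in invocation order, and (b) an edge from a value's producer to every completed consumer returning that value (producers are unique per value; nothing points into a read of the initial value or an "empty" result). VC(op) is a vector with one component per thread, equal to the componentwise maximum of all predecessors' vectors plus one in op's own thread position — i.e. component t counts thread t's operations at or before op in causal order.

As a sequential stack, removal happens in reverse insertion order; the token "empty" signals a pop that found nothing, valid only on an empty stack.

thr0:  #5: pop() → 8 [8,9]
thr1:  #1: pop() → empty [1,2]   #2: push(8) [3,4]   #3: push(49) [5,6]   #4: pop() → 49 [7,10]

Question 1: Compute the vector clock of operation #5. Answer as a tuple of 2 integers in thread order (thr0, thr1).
Answer: (1, 2)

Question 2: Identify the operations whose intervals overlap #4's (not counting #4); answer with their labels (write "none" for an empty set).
Answer: #5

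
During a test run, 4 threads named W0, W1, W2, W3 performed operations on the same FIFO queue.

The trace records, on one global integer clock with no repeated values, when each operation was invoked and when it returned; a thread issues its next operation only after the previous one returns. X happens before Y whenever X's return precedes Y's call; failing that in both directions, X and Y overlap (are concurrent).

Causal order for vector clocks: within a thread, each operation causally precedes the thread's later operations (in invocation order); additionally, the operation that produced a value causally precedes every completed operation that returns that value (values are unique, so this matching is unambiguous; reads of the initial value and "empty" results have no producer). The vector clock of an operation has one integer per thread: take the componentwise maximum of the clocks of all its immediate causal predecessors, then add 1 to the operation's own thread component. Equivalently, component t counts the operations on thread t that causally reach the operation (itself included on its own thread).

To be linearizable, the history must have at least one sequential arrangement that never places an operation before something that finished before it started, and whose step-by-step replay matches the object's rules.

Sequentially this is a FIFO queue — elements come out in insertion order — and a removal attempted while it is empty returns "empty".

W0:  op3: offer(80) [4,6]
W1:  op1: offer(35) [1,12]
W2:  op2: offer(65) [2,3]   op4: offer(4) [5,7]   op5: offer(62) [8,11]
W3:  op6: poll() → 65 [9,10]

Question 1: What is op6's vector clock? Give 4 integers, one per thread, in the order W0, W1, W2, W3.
(0, 0, 1, 1)

root op op2, invoked 2: fresh clock plus W2's own tick → (0, 0, 1, 0)
root op op1, invoked 1: fresh clock plus W1's own tick → (0, 1, 0, 0)
root op op3, invoked 4: fresh clock plus W0's own tick → (1, 0, 0, 0)
VC(op6, invoked at 9): max of VC(op2)=(0, 0, 1, 0), then +1 on thread W3 → (0, 0, 1, 1)
VC(op4, invoked at 5): max of VC(op2)=(0, 0, 1, 0), then +1 on thread W2 → (0, 0, 2, 0)
VC(op5, invoked at 8): max of VC(op4)=(0, 0, 2, 0), then +1 on thread W2 → (0, 0, 3, 0)
target: VC(op6) = (0, 0, 1, 1)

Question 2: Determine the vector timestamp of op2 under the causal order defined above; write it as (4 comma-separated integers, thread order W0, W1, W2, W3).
(0, 0, 1, 0)

op2 (invocation 2): nothing precedes it; W2's component alone gives (0, 0, 1, 0)
op1 (invocation 1): nothing precedes it; W1's component alone gives (0, 1, 0, 0)
op3 (invocation 4): nothing precedes it; W0's component alone gives (1, 0, 0, 0)
op6 (invocation 9): componentwise max over VC(op2)=(0, 0, 1, 0), +1 at W3, giving (0, 0, 1, 1)
op4 (invocation 5): componentwise max over VC(op2)=(0, 0, 1, 0), +1 at W2, giving (0, 0, 2, 0)
op5 (invocation 8): componentwise max over VC(op4)=(0, 0, 2, 0), +1 at W2, giving (0, 0, 3, 0)
target: VC(op2) = (0, 0, 1, 0)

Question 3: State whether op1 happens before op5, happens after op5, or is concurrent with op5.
concurrent

op1 spans [1,12], op5 spans [8,11]
the intervals overlap in both directions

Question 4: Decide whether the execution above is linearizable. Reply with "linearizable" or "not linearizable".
linearizable

witness order: op2, op1, op3, op4, op5, op6
step 1: op2 offer(65) — queue <65>
step 2: op1 offer(35) — queue <65,35>
step 3: op3 offer(80) — queue <65,35,80>
step 4: op4 offer(4) — queue <65,35,80,4>
step 5: op5 offer(62) — queue <65,35,80,4,62>
step 6: op6 poll() → 65 — queue <35,80,4,62>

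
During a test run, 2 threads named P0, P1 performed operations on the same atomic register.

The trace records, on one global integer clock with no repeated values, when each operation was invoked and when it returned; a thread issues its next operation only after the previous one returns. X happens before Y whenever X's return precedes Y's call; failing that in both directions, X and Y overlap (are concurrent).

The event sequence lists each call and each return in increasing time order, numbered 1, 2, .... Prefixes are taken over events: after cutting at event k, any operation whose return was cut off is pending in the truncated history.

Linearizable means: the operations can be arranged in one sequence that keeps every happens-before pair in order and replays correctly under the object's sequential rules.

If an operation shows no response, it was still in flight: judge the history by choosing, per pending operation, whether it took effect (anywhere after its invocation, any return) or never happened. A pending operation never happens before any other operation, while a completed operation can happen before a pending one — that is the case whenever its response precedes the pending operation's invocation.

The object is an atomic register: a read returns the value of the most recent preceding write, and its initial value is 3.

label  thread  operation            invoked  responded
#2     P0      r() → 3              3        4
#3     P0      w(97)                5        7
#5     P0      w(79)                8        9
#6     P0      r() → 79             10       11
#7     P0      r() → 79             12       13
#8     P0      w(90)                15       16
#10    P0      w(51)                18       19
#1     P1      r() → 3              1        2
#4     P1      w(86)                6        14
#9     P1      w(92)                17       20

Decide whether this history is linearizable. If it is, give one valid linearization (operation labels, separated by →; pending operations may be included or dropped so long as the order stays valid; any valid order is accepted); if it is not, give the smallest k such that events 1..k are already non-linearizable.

linearizable — witness: #1 → #2 → #3 → #4 → #5 → #6 → #7 → #8 → #9 → #10

1. #1 r() → 3, leaving value 3
2. #2 r() → 3, leaving value 3
3. #3 w(97), leaving value 97
4. #4 w(86), leaving value 86
5. #5 w(79), leaving value 79
6. #6 r() → 79, leaving value 79
7. #7 r() → 79, leaving value 79
8. #8 w(90), leaving value 90
9. #9 w(92), leaving value 92
10. #10 w(51), leaving value 51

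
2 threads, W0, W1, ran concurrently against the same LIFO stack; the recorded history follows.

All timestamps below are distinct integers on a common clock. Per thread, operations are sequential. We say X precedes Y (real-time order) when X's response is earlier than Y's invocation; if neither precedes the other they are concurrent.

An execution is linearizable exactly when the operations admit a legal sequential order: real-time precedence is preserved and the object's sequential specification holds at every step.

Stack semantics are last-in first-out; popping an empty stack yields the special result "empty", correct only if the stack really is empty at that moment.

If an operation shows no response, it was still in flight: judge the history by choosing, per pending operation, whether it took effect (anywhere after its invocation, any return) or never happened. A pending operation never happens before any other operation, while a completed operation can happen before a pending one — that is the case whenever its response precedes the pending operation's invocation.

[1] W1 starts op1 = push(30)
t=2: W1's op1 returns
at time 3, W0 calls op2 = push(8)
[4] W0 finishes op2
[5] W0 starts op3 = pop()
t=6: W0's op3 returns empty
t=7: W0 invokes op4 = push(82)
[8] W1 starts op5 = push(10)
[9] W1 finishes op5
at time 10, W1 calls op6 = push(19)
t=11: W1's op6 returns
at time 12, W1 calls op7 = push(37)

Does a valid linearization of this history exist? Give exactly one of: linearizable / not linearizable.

not linearizable

cut after 5 events: linearizable; cut after 6 events (op3 responds, time 6): not linearizable
the completed operations (3 total) allow one real-time order; the LIFO stack replay rejects it
for example op1, op2, op3 fails at step 3: op3 pop() → empty is not legal there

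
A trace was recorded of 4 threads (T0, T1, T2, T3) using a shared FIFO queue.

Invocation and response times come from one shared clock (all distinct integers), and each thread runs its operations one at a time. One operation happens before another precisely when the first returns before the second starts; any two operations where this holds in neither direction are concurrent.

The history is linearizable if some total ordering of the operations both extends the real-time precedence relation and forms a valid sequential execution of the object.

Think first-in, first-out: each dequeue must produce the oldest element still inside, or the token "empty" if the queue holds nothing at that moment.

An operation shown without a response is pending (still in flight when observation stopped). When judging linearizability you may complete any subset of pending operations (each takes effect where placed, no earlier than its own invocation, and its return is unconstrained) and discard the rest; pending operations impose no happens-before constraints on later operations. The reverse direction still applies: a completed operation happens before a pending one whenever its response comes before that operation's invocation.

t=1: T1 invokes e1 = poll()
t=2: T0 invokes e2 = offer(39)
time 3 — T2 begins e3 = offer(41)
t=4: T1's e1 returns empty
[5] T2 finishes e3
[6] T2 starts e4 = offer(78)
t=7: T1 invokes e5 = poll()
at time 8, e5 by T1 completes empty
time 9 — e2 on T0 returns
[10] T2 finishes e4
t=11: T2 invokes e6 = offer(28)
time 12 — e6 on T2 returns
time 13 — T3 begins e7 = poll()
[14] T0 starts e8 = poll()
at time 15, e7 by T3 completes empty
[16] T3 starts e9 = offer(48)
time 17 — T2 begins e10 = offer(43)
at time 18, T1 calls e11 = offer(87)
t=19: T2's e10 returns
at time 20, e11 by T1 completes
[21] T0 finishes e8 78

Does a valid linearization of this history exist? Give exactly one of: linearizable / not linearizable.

cut after 7 events: linearizable; cut after 8 events (e5 responds, time 8): not linearizable
real-time-consistent orders of the 3 completed operations: 2 — all fail the FIFO queue replay
every completion of the 2 pending operations (e2, e4) was checked; none linearizes
one such order, e1, e3, e5 (pending dropped), breaks at step 3 where e5 poll() → empty is illegal
one such order, e3, e1, e5 (pending dropped), breaks at step 2 where e1 poll() → empty is illegal

not linearizable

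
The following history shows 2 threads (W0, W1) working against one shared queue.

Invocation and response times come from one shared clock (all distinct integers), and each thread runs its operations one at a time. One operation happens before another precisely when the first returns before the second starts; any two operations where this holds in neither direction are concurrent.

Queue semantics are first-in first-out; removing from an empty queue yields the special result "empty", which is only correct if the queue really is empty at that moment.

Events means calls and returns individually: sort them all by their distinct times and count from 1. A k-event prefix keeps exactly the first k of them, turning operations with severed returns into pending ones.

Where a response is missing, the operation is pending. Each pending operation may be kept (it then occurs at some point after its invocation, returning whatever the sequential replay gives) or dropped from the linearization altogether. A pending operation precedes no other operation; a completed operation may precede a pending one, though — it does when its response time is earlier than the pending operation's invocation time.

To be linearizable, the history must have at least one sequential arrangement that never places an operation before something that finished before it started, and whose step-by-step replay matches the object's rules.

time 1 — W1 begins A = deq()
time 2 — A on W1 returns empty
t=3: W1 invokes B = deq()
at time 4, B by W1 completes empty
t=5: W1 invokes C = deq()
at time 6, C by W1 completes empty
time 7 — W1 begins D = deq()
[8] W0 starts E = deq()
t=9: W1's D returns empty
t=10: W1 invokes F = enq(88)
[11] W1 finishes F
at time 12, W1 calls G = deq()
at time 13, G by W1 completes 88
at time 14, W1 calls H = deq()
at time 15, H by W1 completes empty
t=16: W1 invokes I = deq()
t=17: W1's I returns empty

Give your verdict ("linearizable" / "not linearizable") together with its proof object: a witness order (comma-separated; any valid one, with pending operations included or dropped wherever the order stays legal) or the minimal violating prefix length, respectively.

step 1: A deq() → empty — queue <>
step 2: B deq() → empty — queue <>
step 3: C deq() → empty — queue <>
step 4: D deq() → empty — queue <>
step 5: E deq() (pending, included) — queue <>
step 6: F enq(88) — queue <88>
step 7: G deq() → 88 — queue <>
step 8: H deq() → empty — queue <>
step 9: I deq() → empty — queue <>

linearizable — witness: A, B, C, D, E, F, G, H, I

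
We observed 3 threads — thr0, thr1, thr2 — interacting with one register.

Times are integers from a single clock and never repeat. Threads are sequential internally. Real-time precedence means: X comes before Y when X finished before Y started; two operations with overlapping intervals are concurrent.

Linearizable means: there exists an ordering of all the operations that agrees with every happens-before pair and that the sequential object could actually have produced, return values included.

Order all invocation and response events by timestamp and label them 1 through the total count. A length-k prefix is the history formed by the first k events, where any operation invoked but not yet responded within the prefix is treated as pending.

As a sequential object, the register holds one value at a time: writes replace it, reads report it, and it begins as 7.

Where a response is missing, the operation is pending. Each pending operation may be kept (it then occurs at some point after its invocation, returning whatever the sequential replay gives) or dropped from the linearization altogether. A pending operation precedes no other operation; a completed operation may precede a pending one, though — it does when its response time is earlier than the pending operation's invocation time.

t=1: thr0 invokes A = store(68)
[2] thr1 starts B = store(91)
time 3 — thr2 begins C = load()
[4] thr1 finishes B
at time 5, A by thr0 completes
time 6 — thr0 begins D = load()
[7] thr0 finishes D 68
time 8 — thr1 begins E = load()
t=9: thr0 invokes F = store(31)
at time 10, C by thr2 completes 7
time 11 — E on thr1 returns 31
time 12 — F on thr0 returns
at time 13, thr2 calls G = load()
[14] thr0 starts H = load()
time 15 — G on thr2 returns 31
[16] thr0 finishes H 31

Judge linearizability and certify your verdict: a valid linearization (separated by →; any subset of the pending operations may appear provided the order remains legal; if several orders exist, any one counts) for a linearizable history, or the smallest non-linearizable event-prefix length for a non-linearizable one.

1. C load() → 7, leaving value 7
2. B store(91), leaving value 91
3. A store(68), leaving value 68
4. D load() → 68, leaving value 68
5. F store(31), leaving value 31
6. E load() → 31, leaving value 31
7. G load() → 31, leaving value 31
8. H load() → 31, leaving value 31

linearizable — witness: C → B → A → D → F → E → G → H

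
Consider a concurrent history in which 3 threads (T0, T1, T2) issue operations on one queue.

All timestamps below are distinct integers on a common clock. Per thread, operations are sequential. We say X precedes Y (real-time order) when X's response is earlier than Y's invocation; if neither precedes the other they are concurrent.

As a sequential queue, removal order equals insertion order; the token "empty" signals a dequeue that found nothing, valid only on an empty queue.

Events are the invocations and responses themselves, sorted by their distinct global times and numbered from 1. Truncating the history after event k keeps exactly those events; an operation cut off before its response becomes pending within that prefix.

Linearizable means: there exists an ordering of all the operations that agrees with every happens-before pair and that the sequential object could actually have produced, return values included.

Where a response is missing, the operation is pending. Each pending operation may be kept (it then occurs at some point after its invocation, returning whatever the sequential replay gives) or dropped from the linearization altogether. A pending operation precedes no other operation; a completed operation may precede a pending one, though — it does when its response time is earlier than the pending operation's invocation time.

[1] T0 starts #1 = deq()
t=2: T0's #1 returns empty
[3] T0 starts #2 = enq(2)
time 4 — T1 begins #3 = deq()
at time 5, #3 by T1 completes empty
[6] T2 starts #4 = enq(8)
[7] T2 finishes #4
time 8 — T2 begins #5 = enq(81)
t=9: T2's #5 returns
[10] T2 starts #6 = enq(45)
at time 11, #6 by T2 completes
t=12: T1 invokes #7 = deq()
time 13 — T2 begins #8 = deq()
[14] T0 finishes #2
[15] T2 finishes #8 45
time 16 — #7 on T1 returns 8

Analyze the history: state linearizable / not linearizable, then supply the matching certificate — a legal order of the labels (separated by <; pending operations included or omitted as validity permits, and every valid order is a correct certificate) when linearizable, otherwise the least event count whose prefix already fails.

through event 14 a valid linearization exists; event 15 (#8 responding at time 15) ends that
no legal order exists: 6 real-time-consistent candidates over 7 completed queue operations, all rejected
every completion of the 1 pending operation (#7) was checked; none linearizes
sample order #1, #2, #3, #4, #5, #6, #8 (pending dropped) stalls at step 3 — #3 deq() → empty has no legal effect
sample order #1, #3, #2, #4, #5, #6, #8 (pending dropped) stalls at step 7 — #8 deq() → 45 has no legal effect

not linearizable — minimal violating prefix: 15 events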